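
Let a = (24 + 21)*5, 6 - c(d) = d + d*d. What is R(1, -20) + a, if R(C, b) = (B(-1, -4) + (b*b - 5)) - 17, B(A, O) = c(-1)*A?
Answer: 597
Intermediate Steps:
c(d) = 6 - d - d² (c(d) = 6 - (d + d*d) = 6 - (d + d²) = 6 + (-d - d²) = 6 - d - d²)
a = 225 (a = 45*5 = 225)
B(A, O) = 6*A (B(A, O) = (6 - 1*(-1) - 1*(-1)²)*A = (6 + 1 - 1*1)*A = (6 + 1 - 1)*A = 6*A)
R(C, b) = -28 + b² (R(C, b) = (6*(-1) + (b*b - 5)) - 17 = (-6 + (b² - 5)) - 17 = (-6 + (-5 + b²)) - 17 = (-11 + b²) - 17 = -28 + b²)
R(1, -20) + a = (-28 + (-20)²) + 225 = (-28 + 400) + 225 = 372 + 225 = 597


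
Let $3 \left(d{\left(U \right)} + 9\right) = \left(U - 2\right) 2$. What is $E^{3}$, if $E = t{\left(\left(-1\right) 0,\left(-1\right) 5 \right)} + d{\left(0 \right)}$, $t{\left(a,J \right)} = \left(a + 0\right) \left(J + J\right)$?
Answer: $- \frac{29791}{27} \approx -1103.4$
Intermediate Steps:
$d{\left(U \right)} = - \frac{31}{3} + \frac{2 U}{3}$ ($d{\left(U \right)} = -9 + \frac{\left(U - 2\right) 2}{3} = -9 + \frac{\left(-2 + U\right) 2}{3} = -9 + \frac{-4 + 2 U}{3} = -9 + \left(- \frac{4}{3} + \frac{2 U}{3}\right) = - \frac{31}{3} + \frac{2 U}{3}$)
$t{\left(a,J \right)} = 2 J a$ ($t{\left(a,J \right)} = a 2 J = 2 J a$)
$E = - \frac{31}{3}$ ($E = 2 \left(\left(-1\right) 5\right) \left(\left(-1\right) 0\right) + \left(- \frac{31}{3} + \frac{2}{3} \cdot 0\right) = 2 \left(-5\right) 0 + \left(- \frac{31}{3} + 0\right) = 0 - \frac{31}{3} = - \frac{31}{3} \approx -10.333$)
$E^{3} = \left(- \frac{31}{3}\right)^{3} = - \frac{29791}{27}$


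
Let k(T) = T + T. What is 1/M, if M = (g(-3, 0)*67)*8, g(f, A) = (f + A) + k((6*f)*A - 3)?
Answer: -1/4824 ≈ -0.00020730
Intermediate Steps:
k(T) = 2*T
g(f, A) = -6 + A + f + 12*A*f (g(f, A) = (f + A) + 2*((6*f)*A - 3) = (A + f) + 2*(6*A*f - 3) = (A + f) + 2*(-3 + 6*A*f) = (A + f) + (-6 + 12*A*f) = -6 + A + f + 12*A*f)
M = -4824 (M = ((-6 + 0 - 3 + 12*0*(-3))*67)*8 = ((-6 + 0 - 3 + 0)*67)*8 = -9*67*8 = -603*8 = -4824)
1/M = 1/(-4824) = -1/4824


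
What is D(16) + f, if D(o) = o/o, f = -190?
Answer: -189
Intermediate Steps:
D(o) = 1
D(16) + f = 1 - 190 = -189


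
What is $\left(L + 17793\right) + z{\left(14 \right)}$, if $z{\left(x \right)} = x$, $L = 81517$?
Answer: $99324$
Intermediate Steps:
$\left(L + 17793\right) + z{\left(14 \right)} = \left(81517 + 17793\right) + 14 = 99310 + 14 = 99324$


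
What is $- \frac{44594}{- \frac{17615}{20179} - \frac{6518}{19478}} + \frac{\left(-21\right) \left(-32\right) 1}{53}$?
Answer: $\frac{232319356736477}{6288869919} \approx 36941.0$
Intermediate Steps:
$- \frac{44594}{- \frac{17615}{20179} - \frac{6518}{19478}} + \frac{\left(-21\right) \left(-32\right) 1}{53} = - \frac{44594}{\left(-17615\right) \frac{1}{20179} - \frac{3259}{9739}} + 672 \cdot 1 \cdot \frac{1}{53} = - \frac{44594}{- \frac{17615}{20179} - \frac{3259}{9739}} + 672 \cdot \frac{1}{53} = - \frac{44594}{- \frac{237315846}{196523281}} + \frac{672}{53} = \left(-44594\right) \left(- \frac{196523281}{237315846}\right) + \frac{672}{53} = \frac{4381879596457}{118657923} + \frac{672}{53} = \frac{232319356736477}{6288869919}$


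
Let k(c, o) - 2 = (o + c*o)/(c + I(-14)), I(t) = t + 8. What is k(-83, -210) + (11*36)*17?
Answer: 582106/89 ≈ 6540.5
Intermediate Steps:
I(t) = 8 + t
k(c, o) = 2 + (o + c*o)/(-6 + c) (k(c, o) = 2 + (o + c*o)/(c + (8 - 14)) = 2 + (o + c*o)/(c - 6) = 2 + (o + c*o)/(-6 + c))
k(-83, -210) + (11*36)*17 = (-12 - 210 + 2*(-83) - 83*(-210))/(-6 - 83) + (11*36)*17 = (-12 - 210 - 166 + 17430)/(-89) + 396*17 = -1/89*17042 + 6732 = -17042/89 + 6732 = 582106/89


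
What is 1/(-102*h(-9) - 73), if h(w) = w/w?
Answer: -1/175 ≈ -0.0057143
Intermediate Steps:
h(w) = 1
1/(-102*h(-9) - 73) = 1/(-102*1 - 73) = 1/(-102 - 73) = 1/(-175) = -1/175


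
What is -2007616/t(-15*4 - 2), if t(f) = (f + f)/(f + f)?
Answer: -2007616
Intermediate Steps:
t(f) = 1 (t(f) = (2*f)/((2*f)) = (2*f)*(1/(2*f)) = 1)
-2007616/t(-15*4 - 2) = -2007616/1 = -2007616*1 = -2007616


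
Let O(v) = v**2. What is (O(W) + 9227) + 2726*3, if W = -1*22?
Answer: 17889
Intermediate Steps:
W = -22
(O(W) + 9227) + 2726*3 = ((-22)**2 + 9227) + 2726*3 = (484 + 9227) + 8178 = 9711 + 8178 = 17889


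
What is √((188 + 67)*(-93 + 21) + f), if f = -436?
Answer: 2*I*√4699 ≈ 137.1*I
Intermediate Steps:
√((188 + 67)*(-93 + 21) + f) = √((188 + 67)*(-93 + 21) - 436) = √(255*(-72) - 436) = √(-18360 - 436) = √(-18796) = 2*I*√4699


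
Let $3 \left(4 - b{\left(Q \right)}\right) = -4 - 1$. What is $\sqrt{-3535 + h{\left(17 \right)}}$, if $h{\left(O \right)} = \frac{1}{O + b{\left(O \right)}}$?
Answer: $\frac{i \sqrt{4086409}}{34} \approx 59.456 i$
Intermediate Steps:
$b{\left(Q \right)} = \frac{17}{3}$ ($b{\left(Q \right)} = 4 - \frac{-4 - 1}{3} = 4 - - \frac{5}{3} = 4 + \frac{5}{3} = \frac{17}{3}$)
$h{\left(O \right)} = \frac{1}{\frac{17}{3} + O}$ ($h{\left(O \right)} = \frac{1}{O + \frac{17}{3}} = \frac{1}{\frac{17}{3} + O}$)
$\sqrt{-3535 + h{\left(17 \right)}} = \sqrt{-3535 + \frac{3}{17 + 3 \cdot 17}} = \sqrt{-3535 + \frac{3}{17 + 51}} = \sqrt{-3535 + \frac{3}{68}} = \sqrt{- \frac{240377}{68}} = \frac{i \sqrt{4086409}}{34}$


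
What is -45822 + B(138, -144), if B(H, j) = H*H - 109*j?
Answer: -11082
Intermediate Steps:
B(H, j) = H² - 109*j
-45822 + B(138, -144) = -45822 + (138² - 109*(-144)) = -45822 + (19044 + 15696) = -45822 + 34740 = -11082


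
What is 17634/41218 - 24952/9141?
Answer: -433639571/188386869 ≈ -2.3019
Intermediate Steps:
17634/41218 - 24952/9141 = 17634*(1/41218) - 24952*1/9141 = 8817/20609 - 24952/9141 = -433639571/188386869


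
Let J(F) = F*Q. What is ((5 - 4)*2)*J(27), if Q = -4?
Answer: -216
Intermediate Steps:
J(F) = -4*F (J(F) = F*(-4) = -4*F)
((5 - 4)*2)*J(27) = ((5 - 4)*2)*(-4*27) = (1*2)*(-108) = 2*(-108) = -216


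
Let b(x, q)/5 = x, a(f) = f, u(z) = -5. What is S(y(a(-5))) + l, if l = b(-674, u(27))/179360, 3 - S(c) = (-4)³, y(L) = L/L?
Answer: 1201375/17936 ≈ 66.981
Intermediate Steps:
y(L) = 1
b(x, q) = 5*x
S(c) = 67 (S(c) = 3 - 1*(-4)³ = 3 - 1*(-64) = 3 + 64 = 67)
l = -337/17936 (l = (5*(-674))/179360 = -3370*1/179360 = -337/17936 ≈ -0.018789)
S(y(a(-5))) + l = 67 - 337/17936 = 1201375/17936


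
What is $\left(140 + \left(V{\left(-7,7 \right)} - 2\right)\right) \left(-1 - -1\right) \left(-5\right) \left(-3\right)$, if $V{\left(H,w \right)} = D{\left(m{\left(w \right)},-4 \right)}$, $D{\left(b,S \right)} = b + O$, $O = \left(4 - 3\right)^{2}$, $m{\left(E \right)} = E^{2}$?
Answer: $0$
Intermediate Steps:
$O = 1$ ($O = 1^{2} = 1$)
$D{\left(b,S \right)} = 1 + b$ ($D{\left(b,S \right)} = b + 1 = 1 + b$)
$V{\left(H,w \right)} = 1 + w^{2}$
$\left(140 + \left(V{\left(-7,7 \right)} - 2\right)\right) \left(-1 - -1\right) \left(-5\right) \left(-3\right) = \left(140 + \left(\left(1 + 7^{2}\right) - 2\right)\right) \left(-1 - -1\right) \left(-5\right) \left(-3\right) = \left(140 + \left(\left(1 + 49\right) - 2\right)\right) \left(-1 + 1\right) \left(-5\right) \left(-3\right) = \left(140 + \left(50 - 2\right)\right) 0 \left(-5\right) \left(-3\right) = \left(140 + 48\right) 0 \left(-3\right) = 188 \cdot 0 = 0$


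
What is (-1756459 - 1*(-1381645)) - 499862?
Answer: -874676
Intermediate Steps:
(-1756459 - 1*(-1381645)) - 499862 = (-1756459 + 1381645) - 499862 = -374814 - 499862 = -874676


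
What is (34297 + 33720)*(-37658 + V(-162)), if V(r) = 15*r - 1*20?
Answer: -2728025836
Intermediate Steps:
V(r) = -20 + 15*r (V(r) = 15*r - 20 = -20 + 15*r)
(34297 + 33720)*(-37658 + V(-162)) = (34297 + 33720)*(-37658 + (-20 + 15*(-162))) = 68017*(-37658 + (-20 - 2430)) = 68017*(-37658 - 2450) = 68017*(-40108) = -2728025836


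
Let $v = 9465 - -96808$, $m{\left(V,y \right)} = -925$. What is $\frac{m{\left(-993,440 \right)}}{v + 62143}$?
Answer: $- \frac{925}{168416} \approx -0.0054924$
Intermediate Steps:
$v = 106273$ ($v = 9465 + 96808 = 106273$)
$\frac{m{\left(-993,440 \right)}}{v + 62143} = - \frac{925}{106273 + 62143} = - \frac{925}{168416}$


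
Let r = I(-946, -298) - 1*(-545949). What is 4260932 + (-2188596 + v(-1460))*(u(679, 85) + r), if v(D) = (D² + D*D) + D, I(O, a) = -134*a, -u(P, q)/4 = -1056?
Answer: 1223376901052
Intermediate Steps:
u(P, q) = 4224 (u(P, q) = -4*(-1056) = 4224)
v(D) = D + 2*D² (v(D) = (D² + D²) + D = 2*D² + D = D + 2*D²)
r = 585881 (r = -134*(-298) - 1*(-545949) = 39932 + 545949 = 585881)
4260932 + (-2188596 + v(-1460))*(u(679, 85) + r) = 4260932 + (-2188596 - 1460*(1 + 2*(-1460)))*(4224 + 585881) = 4260932 + (-2188596 - 1460*(1 - 2920))*590105 = 4260932 + (-2188596 - 1460*(-2919))*590105 = 4260932 + (-2188596 + 4261740)*590105 = 4260932 + 2073144*590105 = 4260932 + 1223372640120 = 1223376901052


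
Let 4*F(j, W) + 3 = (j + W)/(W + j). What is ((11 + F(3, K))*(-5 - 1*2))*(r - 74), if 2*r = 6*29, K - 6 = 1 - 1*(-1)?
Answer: -1911/2 ≈ -955.50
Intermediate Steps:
K = 8 (K = 6 + (1 - 1*(-1)) = 6 + (1 + 1) = 6 + 2 = 8)
F(j, W) = -½ (F(j, W) = -¾ + ((j + W)/(W + j))/4 = -¾ + ((W + j)/(W + j))/4 = -¾ + (¼)*1 = -¾ + ¼ = -½)
r = 87 (r = (6*29)/2 = (½)*174 = 87)
((11 + F(3, K))*(-5 - 1*2))*(r - 74) = ((11 - ½)*(-5 - 1*2))*(87 - 74) = (21*(-5 - 2)/2)*13 = ((21/2)*(-7))*13 = -147/2*13 = -1911/2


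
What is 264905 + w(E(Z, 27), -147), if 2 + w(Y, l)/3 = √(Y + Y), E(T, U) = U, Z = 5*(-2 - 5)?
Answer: 264899 + 9*√6 ≈ 2.6492e+5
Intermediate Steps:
Z = -35 (Z = 5*(-7) = -35)
w(Y, l) = -6 + 3*√2*√Y (w(Y, l) = -6 + 3*√(Y + Y) = -6 + 3*√(2*Y) = -6 + 3*(√2*√Y) = -6 + 3*√2*√Y)
264905 + w(E(Z, 27), -147) = 264905 + (-6 + 3*√2*√27) = 264905 + (-6 + 3*√2*(3*√3)) = 264905 + (-6 + 9*√6) = 264899 + 9*√6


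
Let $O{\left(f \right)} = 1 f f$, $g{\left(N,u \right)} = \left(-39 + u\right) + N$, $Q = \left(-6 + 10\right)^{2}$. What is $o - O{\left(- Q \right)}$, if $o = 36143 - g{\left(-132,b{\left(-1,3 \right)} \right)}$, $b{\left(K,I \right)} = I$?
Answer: $36055$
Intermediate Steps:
$Q = 16$ ($Q = 4^{2} = 16$)
$g{\left(N,u \right)} = -39 + N + u$
$O{\left(f \right)} = f^{2}$ ($O{\left(f \right)} = f f = f^{2}$)
$o = 36311$ ($o = 36143 - \left(-39 - 132 + 3\right) = 36143 - -168 = 36143 + 168 = 36311$)
$o - O{\left(- Q \right)} = 36311 - \left(\left(-1\right) 16\right)^{2} = 36311 - \left(-16\right)^{2} = 36311 - 256 = 36055$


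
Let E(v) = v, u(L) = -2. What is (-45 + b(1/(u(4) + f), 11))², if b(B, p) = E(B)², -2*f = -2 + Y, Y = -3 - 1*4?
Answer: 1256641/625 ≈ 2010.6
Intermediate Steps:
Y = -7 (Y = -3 - 4 = -7)
f = 9/2 (f = -(-2 - 7)/2 = -½*(-9) = 9/2 ≈ 4.5000)
b(B, p) = B²
(-45 + b(1/(u(4) + f), 11))² = (-45 + (1/(-2 + 9/2))²)² = (-45 + (1/(5/2))²)² = (-45 + (⅖)²)² = (-45 + 4/25)² = (-1121/25)² = 1256641/625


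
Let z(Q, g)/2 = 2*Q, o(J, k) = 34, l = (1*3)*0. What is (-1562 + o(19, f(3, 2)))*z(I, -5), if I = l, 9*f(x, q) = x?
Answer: 0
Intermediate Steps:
l = 0 (l = 3*0 = 0)
f(x, q) = x/9
I = 0
z(Q, g) = 4*Q (z(Q, g) = 2*(2*Q) = 4*Q)
(-1562 + o(19, f(3, 2)))*z(I, -5) = (-1562 + 34)*(4*0) = -1528*0 = 0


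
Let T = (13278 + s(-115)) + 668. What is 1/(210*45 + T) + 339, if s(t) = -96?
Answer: 7898701/23300 ≈ 339.00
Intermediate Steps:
T = 13850 (T = (13278 - 96) + 668 = 13182 + 668 = 13850)
1/(210*45 + T) + 339 = 1/(210*45 + 13850) + 339 = 1/(9450 + 13850) + 339 = 1/23300 + 339 = 7898701/23300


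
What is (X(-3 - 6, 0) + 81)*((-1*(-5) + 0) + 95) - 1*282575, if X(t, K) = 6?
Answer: -273875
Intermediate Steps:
(X(-3 - 6, 0) + 81)*((-1*(-5) + 0) + 95) - 1*282575 = (6 + 81)*((-1*(-5) + 0) + 95) - 1*282575 = 87*((5 + 0) + 95) - 282575 = 87*(5 + 95) - 282575 = 87*100 - 282575 = 8700 - 282575 = -273875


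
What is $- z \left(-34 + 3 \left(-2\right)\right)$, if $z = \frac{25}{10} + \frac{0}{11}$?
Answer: $100$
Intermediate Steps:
$z = \frac{5}{2}$ ($z = 25 \cdot \frac{1}{10} + 0 \cdot \frac{1}{11} = \frac{5}{2} + 0 = \frac{5}{2} \approx 2.5$)
$- z \left(-34 + 3 \left(-2\right)\right) = - \frac{5 \left(-34 + 3 \left(-2\right)\right)}{2} = - \frac{5 \left(-34 - 6\right)}{2} = - \frac{5 \left(-40\right)}{2} = \left(-1\right) \left(-100\right) = 100$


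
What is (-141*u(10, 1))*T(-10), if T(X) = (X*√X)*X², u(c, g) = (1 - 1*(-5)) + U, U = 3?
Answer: 1269000*I*√10 ≈ 4.0129e+6*I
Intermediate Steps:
u(c, g) = 9 (u(c, g) = (1 - 1*(-5)) + 3 = (1 + 5) + 3 = 6 + 3 = 9)
T(X) = X^(7/2) (T(X) = X^(3/2)*X² = X^(7/2))
(-141*u(10, 1))*T(-10) = (-141*9)*(-10)^(7/2) = -(-1269000)*I*√10 = 1269000*I*√10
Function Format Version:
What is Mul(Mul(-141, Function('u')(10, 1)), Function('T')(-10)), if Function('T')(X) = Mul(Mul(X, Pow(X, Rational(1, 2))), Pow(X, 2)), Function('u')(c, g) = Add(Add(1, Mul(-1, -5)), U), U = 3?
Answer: Mul(1269000, I, Pow(10, Rational(1, 2))) ≈ Mul(4.0129e+6, I)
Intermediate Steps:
Function('u')(c, g) = 9 (Function('u')(c, g) = Add(Add(1, Mul(-1, -5)), 3) = Add(Add(1, 5), 3) = Add(6, 3) = 9)
Function('T')(X) = Pow(X, Rational(7, 2)) (Function('T')(X) = Mul(Pow(X, Rational(3, 2)), Pow(X, 2)) = Pow(X, Rational(7, 2)))
Mul(Mul(-141, Function('u')(10, 1)), Function('T')(-10)) = Mul(Mul(-141, 9), Pow(-10, Rational(7, 2))) = Mul(-1269, Mul(-1000, I, Pow(10, Rational(1, 2)))) = Mul(1269000, I, Pow(10, Rational(1, 2)))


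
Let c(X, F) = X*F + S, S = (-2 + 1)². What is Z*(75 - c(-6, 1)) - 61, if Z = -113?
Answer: -9101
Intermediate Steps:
S = 1 (S = (-1)² = 1)
c(X, F) = 1 + F*X (c(X, F) = X*F + 1 = F*X + 1 = 1 + F*X)
Z*(75 - c(-6, 1)) - 61 = -113*(75 - (1 + 1*(-6))) - 61 = -113*(75 - (1 - 6)) - 61 = -113*(75 - 1*(-5)) - 61 = -113*(75 + 5) - 61 = -113*80 - 61 = -9040 - 61 = -9101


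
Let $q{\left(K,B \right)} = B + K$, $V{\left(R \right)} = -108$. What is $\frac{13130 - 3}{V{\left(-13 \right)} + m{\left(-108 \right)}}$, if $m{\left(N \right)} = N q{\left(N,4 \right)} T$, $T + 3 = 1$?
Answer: $- \frac{13127}{22572} \approx -0.58156$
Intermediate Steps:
$T = -2$ ($T = -3 + 1 = -2$)
$m{\left(N \right)} = - 2 N \left(4 + N\right)$ ($m{\left(N \right)} = N \left(4 + N\right) \left(-2\right) = - 2 N \left(4 + N\right)$)
$\frac{13130 - 3}{V{\left(-13 \right)} + m{\left(-108 \right)}} = \frac{13130 - 3}{-108 - - 216 \left(4 - 108\right)} = \frac{13127}{-108 - \left(-216\right) \left(-104\right)} = \frac{13127}{-108 - 22464} = \frac{13127}{-22572} = 13127 \left(- \frac{1}{22572}\right) = - \frac{13127}{22572}$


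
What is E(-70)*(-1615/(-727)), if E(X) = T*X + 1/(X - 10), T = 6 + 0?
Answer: -10853123/11632 ≈ -933.04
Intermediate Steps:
T = 6
E(X) = 1/(-10 + X) + 6*X (E(X) = 6*X + 1/(X - 10) = 6*X + 1/(-10 + X) = 1/(-10 + X) + 6*X)
E(-70)*(-1615/(-727)) = ((1 - 60*(-70) + 6*(-70)**2)/(-10 - 70))*(-1615/(-727)) = ((1 + 4200 + 6*4900)/(-80))*(-1615*(-1/727)) = -(1 + 4200 + 29400)/80*(1615/727) = -1/80*33601*(1615/727) = -33601/80*1615/727 = -10853123/11632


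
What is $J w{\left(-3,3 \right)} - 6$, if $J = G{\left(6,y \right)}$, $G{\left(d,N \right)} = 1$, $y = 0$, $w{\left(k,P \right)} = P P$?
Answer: $3$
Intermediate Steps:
$w{\left(k,P \right)} = P^{2}$
$J = 1$
$J w{\left(-3,3 \right)} - 6 = 1 \cdot 3^{2} - 6 = 1 \cdot 9 - 6 = 9 - 6 = 3$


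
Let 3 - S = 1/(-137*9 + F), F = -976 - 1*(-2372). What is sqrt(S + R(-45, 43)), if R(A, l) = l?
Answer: 21*sqrt(2771)/163 ≈ 6.7819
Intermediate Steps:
F = 1396 (F = -976 + 2372 = 1396)
S = 488/163 (S = 3 - 1/(-137*9 + 1396) = 3 - 1/(-1233 + 1396) = 3 - 1/163 = 488/163 ≈ 2.9939)
sqrt(S + R(-45, 43)) = sqrt(488/163 + 43) = sqrt(7497/163) = 21*sqrt(2771)/163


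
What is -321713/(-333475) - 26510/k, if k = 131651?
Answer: 33513415913/43902317225 ≈ 0.76336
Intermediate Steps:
-321713/(-333475) - 26510/k = -321713/(-333475) - 26510/131651 = -321713*(-1/333475) - 26510*1/131651 = 321713/333475 - 26510/131651 = 33513415913/43902317225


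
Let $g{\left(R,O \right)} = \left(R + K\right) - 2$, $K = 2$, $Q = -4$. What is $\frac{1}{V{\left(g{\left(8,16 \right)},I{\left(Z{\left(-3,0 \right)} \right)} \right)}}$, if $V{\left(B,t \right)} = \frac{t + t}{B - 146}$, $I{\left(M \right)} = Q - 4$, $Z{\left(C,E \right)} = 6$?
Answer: $\frac{69}{8} \approx 8.625$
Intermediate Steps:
$g{\left(R,O \right)} = R$ ($g{\left(R,O \right)} = \left(R + 2\right) - 2 = \left(2 + R\right) - 2 = R$)
$I{\left(M \right)} = -8$ ($I{\left(M \right)} = -4 - 4 = -8$)
$V{\left(B,t \right)} = \frac{2 t}{-146 + B}$
$\frac{1}{V{\left(g{\left(8,16 \right)},I{\left(Z{\left(-3,0 \right)} \right)} \right)}} = \frac{1}{2 \left(-8\right) \frac{1}{-146 + 8}} = \frac{1}{2 \left(-8\right) \frac{1}{-138}} = \frac{1}{2 \left(-8\right) \left(- \frac{1}{138}\right)} = \frac{1}{\frac{8}{69}} = \frac{69}{8}$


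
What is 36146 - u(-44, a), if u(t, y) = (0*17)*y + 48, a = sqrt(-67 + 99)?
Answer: 36098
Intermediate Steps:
a = 4*sqrt(2) (a = sqrt(32) = 4*sqrt(2) ≈ 5.6569)
u(t, y) = 48 (u(t, y) = 0*y + 48 = 0 + 48 = 48)
36146 - u(-44, a) = 36146 - 1*48 = 36146 - 48 = 36098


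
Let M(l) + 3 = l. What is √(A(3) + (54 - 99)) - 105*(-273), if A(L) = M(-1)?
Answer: 28665 + 7*I ≈ 28665.0 + 7.0*I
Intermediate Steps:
M(l) = -3 + l
A(L) = -4 (A(L) = -3 - 1 = -4)
√(A(3) + (54 - 99)) - 105*(-273) = √(-4 + (54 - 99)) - 105*(-273) = √(-4 - 45) + 28665 = √(-49) + 28665 = 7*I + 28665 = 28665 + 7*I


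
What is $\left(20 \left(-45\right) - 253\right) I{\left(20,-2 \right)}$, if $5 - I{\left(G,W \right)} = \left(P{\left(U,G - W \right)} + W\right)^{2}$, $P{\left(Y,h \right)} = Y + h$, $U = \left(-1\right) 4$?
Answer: $289403$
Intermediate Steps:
$U = -4$
$I{\left(G,W \right)} = 5 - \left(-4 + G\right)^{2}$ ($I{\left(G,W \right)} = 5 - \left(\left(-4 + \left(G - W\right)\right) + W\right)^{2} = 5 - \left(\left(-4 + G - W\right) + W\right)^{2} = 5 - \left(-4 + G\right)^{2}$)
$\left(20 \left(-45\right) - 253\right) I{\left(20,-2 \right)} = \left(20 \left(-45\right) - 253\right) \left(5 - \left(-4 + 20\right)^{2}\right) = \left(-900 - 253\right) \left(5 - 16^{2}\right) = - 1153 \left(5 - 256\right) = \left(-1153\right) \left(-251\right) = 289403$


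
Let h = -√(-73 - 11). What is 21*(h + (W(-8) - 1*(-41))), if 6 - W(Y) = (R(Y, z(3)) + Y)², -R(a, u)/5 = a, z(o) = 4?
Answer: -20517 - 42*I*√21 ≈ -20517.0 - 192.47*I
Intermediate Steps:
R(a, u) = -5*a
W(Y) = 6 - 16*Y² (W(Y) = 6 - (-5*Y + Y)² = 6 - (-4*Y)² = 6 - 16*Y²)
h = -2*I*√21 (h = -√(-84) = -2*I*√21 ≈ -9.1651*I)
21*(h + (W(-8) - 1*(-41))) = 21*(-2*I*√21 + ((6 - 16*(-8)²) - 1*(-41))) = 21*(-2*I*√21 + ((6 - 16*64) + 41)) = 21*(-2*I*√21 + ((6 - 1024) + 41)) = 21*(-2*I*√21 + (-1018 + 41)) = 21*(-2*I*√21 - 977) = 21*(-977 - 2*I*√21) = -20517 - 42*I*√21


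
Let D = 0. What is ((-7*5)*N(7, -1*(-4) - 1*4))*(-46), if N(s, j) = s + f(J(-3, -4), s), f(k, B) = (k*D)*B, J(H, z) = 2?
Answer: 11270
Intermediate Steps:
f(k, B) = 0 (f(k, B) = (k*0)*B = 0*B = 0)
N(s, j) = s (N(s, j) = s + 0 = s)
((-7*5)*N(7, -1*(-4) - 1*4))*(-46) = (-7*5*7)*(-46) = -35*7*(-46) = -245*(-46) = 11270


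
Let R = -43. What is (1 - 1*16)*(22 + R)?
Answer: 315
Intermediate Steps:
(1 - 1*16)*(22 + R) = (1 - 1*16)*(22 - 43) = (1 - 16)*(-21) = -15*(-21) = 315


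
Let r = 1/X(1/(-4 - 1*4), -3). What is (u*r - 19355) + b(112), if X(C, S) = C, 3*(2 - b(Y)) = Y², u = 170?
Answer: -74683/3 ≈ -24894.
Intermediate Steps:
b(Y) = 2 - Y²/3
r = -8 (r = 1/(1/(-4 - 1*4)) = 1/(1/(-4 - 4)) = 1/(1/(-8)) = 1/(-⅛) = -8)
(u*r - 19355) + b(112) = (170*(-8) - 19355) + (2 - ⅓*112²) = (-1360 - 19355) + (2 - ⅓*12544) = -20715 + (2 - 12544/3) = -20715 - 12538/3 = -74683/3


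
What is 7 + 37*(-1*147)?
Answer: -5432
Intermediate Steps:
7 + 37*(-1*147) = 7 + 37*(-147) = 7 - 5439 = -5432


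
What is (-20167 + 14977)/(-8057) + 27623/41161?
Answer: 436184101/331634177 ≈ 1.3153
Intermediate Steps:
(-20167 + 14977)/(-8057) + 27623/41161 = -5190*(-1/8057) + 27623*(1/41161) = 5190/8057 + 27623/41161 = 436184101/331634177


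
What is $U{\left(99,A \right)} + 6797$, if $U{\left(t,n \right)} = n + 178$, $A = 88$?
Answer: $7063$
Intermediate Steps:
$U{\left(t,n \right)} = 178 + n$
$U{\left(99,A \right)} + 6797 = \left(178 + 88\right) + 6797 = 266 + 6797 = 7063$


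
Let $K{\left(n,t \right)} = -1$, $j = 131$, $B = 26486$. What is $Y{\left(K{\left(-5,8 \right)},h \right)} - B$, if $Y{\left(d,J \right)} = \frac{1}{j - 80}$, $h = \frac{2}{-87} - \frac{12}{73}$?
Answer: $- \frac{1350785}{51} \approx -26486.0$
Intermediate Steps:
$h = - \frac{1190}{6351}$ ($h = 2 \left(- \frac{1}{87}\right) - \frac{12}{73} = - \frac{2}{87} - \frac{12}{73} = - \frac{1190}{6351} \approx -0.18737$)
$Y{\left(d,J \right)} = \frac{1}{51}$ ($Y{\left(d,J \right)} = \frac{1}{131 - 80} = \frac{1}{51}$)
$Y{\left(K{\left(-5,8 \right)},h \right)} - B = \frac{1}{51} - 26486 = - \frac{1350785}{51}$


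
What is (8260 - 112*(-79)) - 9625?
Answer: 7483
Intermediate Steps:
(8260 - 112*(-79)) - 9625 = (8260 + 8848) - 9625 = 17108 - 9625 = 7483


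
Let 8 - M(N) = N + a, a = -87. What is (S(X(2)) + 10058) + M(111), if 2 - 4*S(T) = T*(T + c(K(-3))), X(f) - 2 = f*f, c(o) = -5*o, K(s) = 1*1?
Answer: 10041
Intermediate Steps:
K(s) = 1
M(N) = 95 - N (M(N) = 8 - (N - 87) = 8 - (-87 + N) = 8 + (87 - N) = 95 - N)
X(f) = 2 + f**2 (X(f) = 2 + f*f = 2 + f**2)
S(T) = 1/2 - T*(-5 + T)/4 (S(T) = 1/2 - T*(T - 5*1)/4 = 1/2 - T*(T - 5)/4 = 1/2 - T*(-5 + T)/4)
(S(X(2)) + 10058) + M(111) = ((1/2 - (2 + 2**2)**2/4 + 5*(2 + 2**2)/4) + 10058) + (95 - 1*111) = ((1/2 - (2 + 4)**2/4 + 5*(2 + 4)/4) + 10058) + (95 - 111) = ((1/2 - 1/4*6**2 + (5/4)*6) + 10058) - 16 = ((1/2 - 1/4*36 + 15/2) + 10058) - 16 = ((1/2 - 9 + 15/2) + 10058) - 16 = (-1 + 10058) - 16 = 10057 - 16 = 10041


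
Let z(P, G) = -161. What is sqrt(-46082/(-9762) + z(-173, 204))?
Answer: 20*I*sqrt(9308067)/4881 ≈ 12.501*I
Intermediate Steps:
sqrt(-46082/(-9762) + z(-173, 204)) = sqrt(-46082/(-9762) - 161) = sqrt(-46082*(-1/9762) - 161) = sqrt(23041/4881 - 161) = sqrt(-762800/4881) = 20*I*sqrt(9308067)/4881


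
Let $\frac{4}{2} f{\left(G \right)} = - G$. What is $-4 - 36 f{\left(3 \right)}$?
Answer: $50$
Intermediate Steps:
$f{\left(G \right)} = - \frac{G}{2}$ ($f{\left(G \right)} = \frac{\left(-1\right) G}{2} = - \frac{G}{2}$)
$-4 - 36 f{\left(3 \right)} = -4 - 36 \left(\left(- \frac{1}{2}\right) 3\right) = -4 - -54 = -4 + 54 = 50$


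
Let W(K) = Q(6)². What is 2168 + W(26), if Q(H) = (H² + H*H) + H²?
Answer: 13832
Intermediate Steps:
Q(H) = 3*H² (Q(H) = (H² + H²) + H² = 2*H² + H² = 3*H²)
W(K) = 11664 (W(K) = (3*6²)² = (3*36)² = 108² = 11664)
2168 + W(26) = 2168 + 11664 = 13832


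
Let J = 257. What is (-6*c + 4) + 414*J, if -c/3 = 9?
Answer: 106564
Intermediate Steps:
c = -27 (c = -3*9 = -27)
(-6*c + 4) + 414*J = (-6*(-27) + 4) + 414*257 = (162 + 4) + 106398 = 166 + 106398 = 106564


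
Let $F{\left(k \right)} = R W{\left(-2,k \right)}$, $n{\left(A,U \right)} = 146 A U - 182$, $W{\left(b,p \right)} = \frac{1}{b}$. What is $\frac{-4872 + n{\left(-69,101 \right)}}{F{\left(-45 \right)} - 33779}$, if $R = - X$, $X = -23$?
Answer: $\frac{2045056}{67581} \approx 30.261$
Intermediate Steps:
$R = 23$ ($R = \left(-1\right) \left(-23\right) = 23$)
$n{\left(A,U \right)} = -182 + 146 A U$ ($n{\left(A,U \right)} = 146 A U - 182 = -182 + 146 A U$)
$F{\left(k \right)} = - \frac{23}{2}$ ($F{\left(k \right)} = \frac{23}{-2} = 23 \left(- \frac{1}{2}\right) = - \frac{23}{2}$)
$\frac{-4872 + n{\left(-69,101 \right)}}{F{\left(-45 \right)} - 33779} = \frac{-4872 + \left(-182 + 146 \left(-69\right) 101\right)}{- \frac{23}{2} - 33779} = \frac{-4872 - 1017656}{- \frac{67581}{2}} = \left(-4872 - 1017656\right) \left(- \frac{2}{67581}\right) = \left(-1022528\right) \left(- \frac{2}{67581}\right) = \frac{2045056}{67581}$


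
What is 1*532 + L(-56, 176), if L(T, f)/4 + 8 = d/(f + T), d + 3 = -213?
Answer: 2464/5 ≈ 492.80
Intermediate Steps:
d = -216 (d = -3 - 213 = -216)
L(T, f) = -32 - 864/(T + f) (L(T, f) = -32 + 4*(-216/(f + T)) = -32 + 4*(-216/(T + f)) = -32 - 864/(T + f))
1*532 + L(-56, 176) = 1*532 + 32*(-27 - 1*(-56) - 1*176)/(-56 + 176) = 532 + 32*(-27 + 56 - 176)/120 = 532 + 32*(1/120)*(-147) = 532 - 196/5 = 2464/5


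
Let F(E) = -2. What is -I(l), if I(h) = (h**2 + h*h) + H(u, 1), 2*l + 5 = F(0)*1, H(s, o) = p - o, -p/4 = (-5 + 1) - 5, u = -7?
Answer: -119/2 ≈ -59.500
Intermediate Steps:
p = 36 (p = -4*((-5 + 1) - 5) = -4*(-4 - 5) = -4*(-9) = 36)
H(s, o) = 36 - o
l = -7/2 (l = -5/2 + (-2*1)/2 = -5/2 + (1/2)*(-2) = -5/2 - 1 = -7/2 ≈ -3.5000)
I(h) = 35 + 2*h**2 (I(h) = (h**2 + h*h) + (36 - 1*1) = (h**2 + h**2) + (36 - 1) = 2*h**2 + 35 = 35 + 2*h**2)
-I(l) = -(35 + 2*(-7/2)**2) = -(35 + 2*(49/4)) = -(35 + 49/2) = -1*119/2 = -119/2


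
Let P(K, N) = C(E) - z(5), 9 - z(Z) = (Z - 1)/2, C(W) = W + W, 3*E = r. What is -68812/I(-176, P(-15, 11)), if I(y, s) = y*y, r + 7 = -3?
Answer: -17203/7744 ≈ -2.2215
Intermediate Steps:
r = -10 (r = -7 - 3 = -10)
E = -10/3 (E = (1/3)*(-10) = -10/3 ≈ -3.3333)
C(W) = 2*W
z(Z) = 19/2 - Z/2 (z(Z) = 9 - (Z - 1)/2 = 9 - (-1 + Z)/2 = 9 - (-1/2 + Z/2) = 9 + (1/2 - Z/2) = 19/2 - Z/2)
P(K, N) = -41/3 (P(K, N) = 2*(-10/3) - (19/2 - 1/2*5) = -20/3 - (19/2 - 5/2) = -20/3 - 1*7 = -20/3 - 7 = -41/3)
I(y, s) = y**2
-68812/I(-176, P(-15, 11)) = -68812/((-176)**2) = -68812/30976 = -68812*1/30976 = -17203/7744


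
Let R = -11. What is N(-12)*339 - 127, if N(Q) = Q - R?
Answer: -466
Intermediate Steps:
N(Q) = 11 + Q (N(Q) = Q - 1*(-11) = Q + 11 = 11 + Q)
N(-12)*339 - 127 = (11 - 12)*339 - 127 = -1*339 - 127 = -339 - 127 = -466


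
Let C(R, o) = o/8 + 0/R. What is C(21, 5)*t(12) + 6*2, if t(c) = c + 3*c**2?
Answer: 579/2 ≈ 289.50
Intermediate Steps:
C(R, o) = o/8 (C(R, o) = o*(1/8) + 0 = o/8 + 0 = o/8)
C(21, 5)*t(12) + 6*2 = ((1/8)*5)*(12*(1 + 3*12)) + 6*2 = 5*(12*(1 + 36))/8 + 12 = 5*(12*37)/8 + 12 = (5/8)*444 + 12 = 555/2 + 12 = 579/2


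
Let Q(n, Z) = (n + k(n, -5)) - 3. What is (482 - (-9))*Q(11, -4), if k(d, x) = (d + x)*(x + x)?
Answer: -25532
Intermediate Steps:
k(d, x) = 2*x*(d + x) (k(d, x) = (d + x)*(2*x) = 2*x*(d + x))
Q(n, Z) = 47 - 9*n (Q(n, Z) = (n + 2*(-5)*(n - 5)) - 3 = (n + 2*(-5)*(-5 + n)) - 3 = (n + (50 - 10*n)) - 3 = (50 - 9*n) - 3 = 47 - 9*n)
(482 - (-9))*Q(11, -4) = (482 - (-9))*(47 - 9*11) = (482 - 1*(-9))*(47 - 99) = (482 + 9)*(-52) = 491*(-52) = -25532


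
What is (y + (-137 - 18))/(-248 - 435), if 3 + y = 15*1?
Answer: 143/683 ≈ 0.20937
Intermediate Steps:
y = 12 (y = -3 + 15*1 = -3 + 15 = 12)
(y + (-137 - 18))/(-248 - 435) = (12 + (-137 - 18))/(-248 - 435) = (12 - 155)/(-683) = -143*(-1/683) = 143/683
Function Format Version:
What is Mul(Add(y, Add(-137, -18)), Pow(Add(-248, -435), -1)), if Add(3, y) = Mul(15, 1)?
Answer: Rational(143, 683) ≈ 0.20937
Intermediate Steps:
y = 12 (y = Add(-3, Mul(15, 1)) = Add(-3, 15) = 12)
Mul(Add(y, Add(-137, -18)), Pow(Add(-248, -435), -1)) = Mul(Add(12, Add(-137, -18)), Pow(Add(-248, -435), -1)) = Mul(Add(12, -155), Pow(-683, -1)) = Mul(-143, Rational(-1, 683)) = Rational(143, 683)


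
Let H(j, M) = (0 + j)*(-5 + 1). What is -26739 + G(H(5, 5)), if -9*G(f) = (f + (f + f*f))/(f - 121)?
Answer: -3770159/141 ≈ -26739.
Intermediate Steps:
H(j, M) = -4*j (H(j, M) = j*(-4) = -4*j)
G(f) = -(f² + 2*f)/(9*(-121 + f)) (G(f) = -(f + (f + f*f))/(9*(f - 121)) = -(f + (f + f²))/(9*(-121 + f)) = -(f² + 2*f)/(9*(-121 + f)))
-26739 + G(H(5, 5)) = -26739 - (-4*5)*(2 - 4*5)/(-1089 + 9*(-4*5)) = -26739 - 1*(-20)*(2 - 20)/(-1089 + 9*(-20)) = -26739 - 1*(-20)*(-18)/(-1089 - 180) = -26739 - 1*(-20)*(-18)/(-1269) = -26739 - 1*(-20)*(-1/1269)*(-18) = -26739 + 40/141 = -3770159/141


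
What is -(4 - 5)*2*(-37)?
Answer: -74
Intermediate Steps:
-(4 - 5)*2*(-37) = -(-1)*2*(-37) = -1*(-2)*(-37) = 2*(-37) = -74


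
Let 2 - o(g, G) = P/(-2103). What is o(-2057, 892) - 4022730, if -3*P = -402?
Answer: -8459796850/2103 ≈ -4.0227e+6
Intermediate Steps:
P = 134 (P = -1/3*(-402) = 134)
o(g, G) = 4340/2103 (o(g, G) = 2 - 134/(-2103) = 2 - 134*(-1)/2103 = 2 - 1*(-134/2103) = 2 + 134/2103 = 4340/2103)
o(-2057, 892) - 4022730 = 4340/2103 - 4022730 = -8459796850/2103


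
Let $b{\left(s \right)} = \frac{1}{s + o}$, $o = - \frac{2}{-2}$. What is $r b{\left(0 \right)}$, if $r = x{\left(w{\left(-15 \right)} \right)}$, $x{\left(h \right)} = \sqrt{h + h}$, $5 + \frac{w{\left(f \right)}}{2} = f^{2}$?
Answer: $4 \sqrt{55} \approx 29.665$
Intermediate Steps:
$o = 1$ ($o = \left(-2\right) \left(- \frac{1}{2}\right) = 1$)
$w{\left(f \right)} = -10 + 2 f^{2}$
$x{\left(h \right)} = \sqrt{2} \sqrt{h}$ ($x{\left(h \right)} = \sqrt{2 h} = \sqrt{2} \sqrt{h}$)
$r = 4 \sqrt{55}$ ($r = \sqrt{2} \sqrt{-10 + 2 \left(-15\right)^{2}} = \sqrt{2} \sqrt{-10 + 2 \cdot 225} = \sqrt{2} \sqrt{-10 + 450} = \sqrt{2} \sqrt{440} = \sqrt{2} \cdot 2 \sqrt{110} = 4 \sqrt{55} \approx 29.665$)
$b{\left(s \right)} = \frac{1}{1 + s}$ ($b{\left(s \right)} = \frac{1}{s + 1} = \frac{1}{1 + s}$)
$r b{\left(0 \right)} = \frac{4 \sqrt{55}}{1 + 0} = \frac{4 \sqrt{55}}{1} = 4 \sqrt{55} \cdot 1 = 4 \sqrt{55}$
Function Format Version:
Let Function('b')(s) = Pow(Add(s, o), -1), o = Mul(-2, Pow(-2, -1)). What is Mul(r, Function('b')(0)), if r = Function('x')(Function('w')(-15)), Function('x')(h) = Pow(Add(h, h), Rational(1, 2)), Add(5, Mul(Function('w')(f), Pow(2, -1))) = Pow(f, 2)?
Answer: Mul(4, Pow(55, Rational(1, 2))) ≈ 29.665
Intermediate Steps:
o = 1 (o = Mul(-2, Rational(-1, 2)) = 1)
Function('w')(f) = Add(-10, Mul(2, Pow(f, 2)))
Function('x')(h) = Mul(Pow(2, Rational(1, 2)), Pow(h, Rational(1, 2))) (Function('x')(h) = Pow(Mul(2, h), Rational(1, 2)) = Mul(Pow(2, Rational(1, 2)), Pow(h, Rational(1, 2))))
r = Mul(4, Pow(55, Rational(1, 2))) (r = Mul(Pow(2, Rational(1, 2)), Pow(Add(-10, Mul(2, Pow(-15, 2))), Rational(1, 2))) = Mul(Pow(2, Rational(1, 2)), Pow(Add(-10, Mul(2, 225)), Rational(1, 2))) = Mul(Pow(2, Rational(1, 2)), Pow(Add(-10, 450), Rational(1, 2))) = Mul(Pow(2, Rational(1, 2)), Pow(440, Rational(1, 2))) = Mul(Pow(2, Rational(1, 2)), Mul(2, Pow(110, Rational(1, 2)))) = Mul(4, Pow(55, Rational(1, 2))) ≈ 29.665)
Function('b')(s) = Pow(Add(1, s), -1) (Function('b')(s) = Pow(Add(s, 1), -1) = Pow(Add(1, s), -1))
Mul(r, Function('b')(0)) = Mul(Mul(4, Pow(55, Rational(1, 2))), Pow(Add(1, 0), -1)) = Mul(Mul(4, Pow(55, Rational(1, 2))), Pow(1, -1)) = Mul(Mul(4, Pow(55, Rational(1, 2))), 1) = Mul(4, Pow(55, Rational(1, 2)))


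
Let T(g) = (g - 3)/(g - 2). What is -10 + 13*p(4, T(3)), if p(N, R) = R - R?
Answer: -10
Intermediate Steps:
T(g) = (-3 + g)/(-2 + g)
p(N, R) = 0
-10 + 13*p(4, T(3)) = -10 + 13*0 = -10 + 0 = -10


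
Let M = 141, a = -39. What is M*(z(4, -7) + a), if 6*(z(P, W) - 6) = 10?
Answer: -4418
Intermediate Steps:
z(P, W) = 23/3 (z(P, W) = 6 + (1/6)*10 = 6 + 5/3 = 23/3)
M*(z(4, -7) + a) = 141*(23/3 - 39) = 141*(-94/3) = -4418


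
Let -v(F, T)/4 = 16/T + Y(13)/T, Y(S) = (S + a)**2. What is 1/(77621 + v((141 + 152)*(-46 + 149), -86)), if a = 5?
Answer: 43/3338383 ≈ 1.2880e-5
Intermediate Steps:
Y(S) = (5 + S)**2 (Y(S) = (S + 5)**2 = (5 + S)**2)
v(F, T) = -1360/T (v(F, T) = -4*(16/T + (5 + 13)**2/T) = -4*(16/T + 18**2/T) = -4*(16/T + 324/T) = -1360/T)
1/(77621 + v((141 + 152)*(-46 + 149), -86)) = 1/(77621 - 1360/(-86)) = 1/(77621 - 1360*(-1/86)) = 1/(77621 + 680/43) = 1/(3338383/43) = 43/3338383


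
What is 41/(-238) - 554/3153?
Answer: -261125/750414 ≈ -0.34797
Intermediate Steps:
41/(-238) - 554/3153 = 41*(-1/238) - 554*1/3153 = -41/238 - 554/3153 = -261125/750414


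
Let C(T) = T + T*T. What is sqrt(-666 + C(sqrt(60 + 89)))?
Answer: sqrt(-517 + sqrt(149)) ≈ 22.468*I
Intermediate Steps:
C(T) = T + T**2
sqrt(-666 + C(sqrt(60 + 89))) = sqrt(-666 + sqrt(60 + 89)*(1 + sqrt(60 + 89))) = sqrt(-666 + sqrt(149)*(1 + sqrt(149)))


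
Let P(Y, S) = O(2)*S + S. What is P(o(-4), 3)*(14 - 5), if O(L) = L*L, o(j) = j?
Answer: 135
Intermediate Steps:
O(L) = L**2
P(Y, S) = 5*S (P(Y, S) = 2**2*S + S = 4*S + S = 5*S)
P(o(-4), 3)*(14 - 5) = (5*3)*(14 - 5) = 15*9 = 135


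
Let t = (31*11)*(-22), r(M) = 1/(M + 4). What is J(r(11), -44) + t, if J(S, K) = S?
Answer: -112529/15 ≈ -7501.9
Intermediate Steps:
r(M) = 1/(4 + M)
t = -7502 (t = 341*(-22) = -7502)
J(r(11), -44) + t = 1/(4 + 11) - 7502 = 1/15 - 7502 = -112529/15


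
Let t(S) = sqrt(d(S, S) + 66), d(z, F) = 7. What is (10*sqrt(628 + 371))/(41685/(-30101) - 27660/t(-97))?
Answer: -3341586901288*sqrt(8103)/3080942559220143 + 12212999134*sqrt(111)/3080942559220143 ≈ -0.097590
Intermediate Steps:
t(S) = sqrt(73) (t(S) = sqrt(7 + 66) = sqrt(73))
(10*sqrt(628 + 371))/(41685/(-30101) - 27660/t(-97)) = (10*sqrt(628 + 371))/(41685/(-30101) - 27660*sqrt(73)/73) = (10*sqrt(999))/(41685*(-1/30101) - 27660*sqrt(73)/73) = (10*(3*sqrt(111)))/(-41685/30101 - 27660*sqrt(73)/73) = (30*sqrt(111))/(-41685/30101 - 27660*sqrt(73)/73) = 30*sqrt(111)/(-41685/30101 - 27660*sqrt(73)/73)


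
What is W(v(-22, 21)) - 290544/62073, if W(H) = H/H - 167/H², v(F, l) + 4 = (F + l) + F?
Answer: -6552650/1675971 ≈ -3.9098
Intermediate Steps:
v(F, l) = -4 + l + 2*F (v(F, l) = -4 + ((F + l) + F) = -4 + (l + 2*F) = -4 + l + 2*F)
W(H) = 1 - 167/H²
W(v(-22, 21)) - 290544/62073 = (1 - 167/(-4 + 21 + 2*(-22))²) - 290544/62073 = (1 - 167/(-4 + 21 - 44)²) - 290544*1/62073 = (1 - 167/(-27)²) - 96848/20691 = (1 - 167*1/729) - 96848/20691 = (1 - 167/729) - 96848/20691 = 562/729 - 96848/20691 = -6552650/1675971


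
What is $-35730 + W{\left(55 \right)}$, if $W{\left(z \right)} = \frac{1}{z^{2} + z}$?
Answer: $- \frac{110048399}{3080} \approx -35730.0$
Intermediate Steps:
$W{\left(z \right)} = \frac{1}{z + z^{2}}$
$-35730 + W{\left(55 \right)} = -35730 + \frac{1}{55 \left(1 + 55\right)} = -35730 + \frac{1}{55 \cdot 56} = -35730 + \frac{1}{55} \cdot \frac{1}{56} = -35730 + \frac{1}{3080} = - \frac{110048399}{3080}$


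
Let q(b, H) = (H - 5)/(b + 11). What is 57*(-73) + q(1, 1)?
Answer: -12484/3 ≈ -4161.3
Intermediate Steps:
q(b, H) = (-5 + H)/(11 + b)
57*(-73) + q(1, 1) = 57*(-73) + (-5 + 1)/(11 + 1) = -4161 - 4/12 = -4161 + (1/12)*(-4) = -4161 - 1/3 = -12484/3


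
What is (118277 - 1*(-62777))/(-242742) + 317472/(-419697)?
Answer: -2834289053/1886631281 ≈ -1.5023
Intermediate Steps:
(118277 - 1*(-62777))/(-242742) + 317472/(-419697) = (118277 + 62777)*(-1/242742) + 317472*(-1/419697) = 181054*(-1/242742) - 105824/139899 = -90527/121371 - 105824/139899 = -2834289053/1886631281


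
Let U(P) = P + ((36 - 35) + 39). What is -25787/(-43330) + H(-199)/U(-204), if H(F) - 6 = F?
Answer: 6295879/3553060 ≈ 1.7720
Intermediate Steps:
H(F) = 6 + F
U(P) = 40 + P (U(P) = P + (1 + 39) = P + 40 = 40 + P)
-25787/(-43330) + H(-199)/U(-204) = -25787/(-43330) + (6 - 199)/(40 - 204) = -25787*(-1/43330) - 193/(-164) = 25787/43330 - 193*(-1/164) = 25787/43330 + 193/164 = 6295879/3553060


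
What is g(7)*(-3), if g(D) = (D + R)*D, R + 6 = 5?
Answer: -126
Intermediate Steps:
R = -1 (R = -6 + 5 = -1)
g(D) = D*(-1 + D) (g(D) = (D - 1)*D = (-1 + D)*D = D*(-1 + D))
g(7)*(-3) = (7*(-1 + 7))*(-3) = (7*6)*(-3) = 42*(-3) = -126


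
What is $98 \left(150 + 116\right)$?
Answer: $26068$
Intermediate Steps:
$98 \left(150 + 116\right) = 98 \cdot 266 = 26068$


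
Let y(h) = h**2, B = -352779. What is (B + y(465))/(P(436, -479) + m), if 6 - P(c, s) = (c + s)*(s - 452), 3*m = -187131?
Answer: 68277/51202 ≈ 1.3335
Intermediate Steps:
m = -62377 (m = (1/3)*(-187131) = -62377)
P(c, s) = 6 - (-452 + s)*(c + s) (P(c, s) = 6 - (c + s)*(s - 452) = 6 - (c + s)*(-452 + s) = 6 - (-452 + s)*(c + s))
(B + y(465))/(P(436, -479) + m) = (-352779 + 465**2)/((6 - 1*(-479)**2 + 452*436 + 452*(-479) - 1*436*(-479)) - 62377) = (-352779 + 216225)/((6 - 1*229441 + 197072 - 216508 + 208844) - 62377) = -136554/((6 - 229441 + 197072 - 216508 + 208844) - 62377) = -136554/(-40027 - 62377) = -136554/(-102404) = -136554*(-1/102404) = 68277/51202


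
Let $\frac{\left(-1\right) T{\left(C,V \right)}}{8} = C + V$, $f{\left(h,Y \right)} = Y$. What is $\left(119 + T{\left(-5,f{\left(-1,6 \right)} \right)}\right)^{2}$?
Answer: $12321$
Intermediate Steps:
$T{\left(C,V \right)} = - 8 C - 8 V$ ($T{\left(C,V \right)} = - 8 \left(C + V\right) = - 8 C - 8 V$)
$\left(119 + T{\left(-5,f{\left(-1,6 \right)} \right)}\right)^{2} = \left(119 - 8\right)^{2} = 111^{2} = 12321$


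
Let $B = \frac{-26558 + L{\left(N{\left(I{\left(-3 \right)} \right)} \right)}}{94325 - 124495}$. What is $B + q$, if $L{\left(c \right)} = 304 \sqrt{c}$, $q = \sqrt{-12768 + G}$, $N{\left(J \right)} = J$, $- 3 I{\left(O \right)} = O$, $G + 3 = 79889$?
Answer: $\frac{13127}{15085} + \sqrt{67118} \approx 259.94$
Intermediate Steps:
$G = 79886$ ($G = -3 + 79889 = 79886$)
$I{\left(O \right)} = - \frac{O}{3}$
$q = \sqrt{67118}$ ($q = \sqrt{-12768 + 79886} = \sqrt{67118} \approx 259.07$)
$B = \frac{13127}{15085}$ ($B = \frac{-26558 + 304 \sqrt{\left(- \frac{1}{3}\right) \left(-3\right)}}{94325 - 124495} = \frac{-26558 + 304 \sqrt{1}}{-30170} = \left(-26558 + 304 \cdot 1\right) \left(- \frac{1}{30170}\right) = \left(-26558 + 304\right) \left(- \frac{1}{30170}\right) = \left(-26254\right) \left(- \frac{1}{30170}\right) = \frac{13127}{15085} \approx 0.8702$)
$B + q = \frac{13127}{15085} + \sqrt{67118}$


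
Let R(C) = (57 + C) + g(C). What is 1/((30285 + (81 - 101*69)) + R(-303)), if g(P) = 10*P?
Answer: 1/20121 ≈ 4.9699e-5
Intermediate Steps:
R(C) = 57 + 11*C (R(C) = (57 + C) + 10*C = 57 + 11*C)
1/((30285 + (81 - 101*69)) + R(-303)) = 1/((30285 + (81 - 101*69)) + (57 + 11*(-303))) = 1/((30285 + (81 - 6969)) + (57 - 3333)) = 1/((30285 - 6888) - 3276) = 1/(23397 - 3276) = 1/20121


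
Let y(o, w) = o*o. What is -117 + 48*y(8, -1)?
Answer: 2955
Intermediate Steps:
y(o, w) = o²
-117 + 48*y(8, -1) = -117 + 48*8² = -117 + 48*64 = -117 + 3072 = 2955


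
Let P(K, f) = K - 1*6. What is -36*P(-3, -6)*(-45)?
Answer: -14580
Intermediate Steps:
P(K, f) = -6 + K (P(K, f) = K - 6 = -6 + K)
-36*P(-3, -6)*(-45) = -36*(-6 - 3)*(-45) = -36*(-9)*(-45) = 324*(-45) = -14580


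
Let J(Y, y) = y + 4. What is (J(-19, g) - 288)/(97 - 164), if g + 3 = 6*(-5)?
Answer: 317/67 ≈ 4.7313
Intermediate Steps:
g = -33 (g = -3 + 6*(-5) = -3 - 30 = -33)
J(Y, y) = 4 + y
(J(-19, g) - 288)/(97 - 164) = ((4 - 33) - 288)/(97 - 164) = (-29 - 288)/(-67) = -317*(-1/67) = 317/67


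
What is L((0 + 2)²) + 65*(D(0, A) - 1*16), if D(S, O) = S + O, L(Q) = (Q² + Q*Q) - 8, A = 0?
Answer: -1016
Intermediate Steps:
L(Q) = -8 + 2*Q² (L(Q) = (Q² + Q²) - 8 = 2*Q² - 8 = -8 + 2*Q²)
D(S, O) = O + S
L((0 + 2)²) + 65*(D(0, A) - 1*16) = (-8 + 2*((0 + 2)²)²) + 65*((0 + 0) - 1*16) = (-8 + 2*(2²)²) + 65*(0 - 16) = (-8 + 2*4²) + 65*(-16) = (-8 + 2*16) - 1040 = (-8 + 32) - 1040 = 24 - 1040 = -1016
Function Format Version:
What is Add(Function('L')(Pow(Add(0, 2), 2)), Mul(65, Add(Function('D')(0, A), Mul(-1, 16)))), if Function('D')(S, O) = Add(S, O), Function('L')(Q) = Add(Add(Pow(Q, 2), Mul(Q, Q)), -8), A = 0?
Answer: -1016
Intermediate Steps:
Function('L')(Q) = Add(-8, Mul(2, Pow(Q, 2))) (Function('L')(Q) = Add(Add(Pow(Q, 2), Pow(Q, 2)), -8) = Add(Mul(2, Pow(Q, 2)), -8) = Add(-8, Mul(2, Pow(Q, 2))))
Function('D')(S, O) = Add(O, S)
Add(Function('L')(Pow(Add(0, 2), 2)), Mul(65, Add(Function('D')(0, A), Mul(-1, 16)))) = Add(Add(-8, Mul(2, Pow(Pow(Add(0, 2), 2), 2))), Mul(65, Add(Add(0, 0), Mul(-1, 16)))) = Add(Add(-8, Mul(2, Pow(Pow(2, 2), 2))), Mul(65, Add(0, -16))) = Add(Add(-8, Mul(2, Pow(4, 2))), Mul(65, -16)) = Add(Add(-8, Mul(2, 16)), -1040) = Add(Add(-8, 32), -1040) = Add(24, -1040) = -1016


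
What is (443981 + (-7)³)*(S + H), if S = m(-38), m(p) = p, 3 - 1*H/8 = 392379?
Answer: -1392600089348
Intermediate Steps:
H = -3139008 (H = 24 - 8*392379 = 24 - 3139032 = -3139008)
S = -38
(443981 + (-7)³)*(S + H) = (443981 + (-7)³)*(-38 - 3139008) = (443981 - 343)*(-3139046) = 443638*(-3139046) = -1392600089348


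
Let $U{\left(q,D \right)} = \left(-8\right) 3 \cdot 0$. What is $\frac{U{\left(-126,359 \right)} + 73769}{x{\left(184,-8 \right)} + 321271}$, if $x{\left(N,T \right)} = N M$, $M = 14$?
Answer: $\frac{73769}{323847} \approx 0.22779$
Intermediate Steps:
$x{\left(N,T \right)} = 14 N$ ($x{\left(N,T \right)} = N 14 = 14 N$)
$U{\left(q,D \right)} = 0$ ($U{\left(q,D \right)} = \left(-24\right) 0 = 0$)
$\frac{U{\left(-126,359 \right)} + 73769}{x{\left(184,-8 \right)} + 321271} = \frac{0 + 73769}{14 \cdot 184 + 321271} = \frac{73769}{2576 + 321271} = \frac{73769}{323847}$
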